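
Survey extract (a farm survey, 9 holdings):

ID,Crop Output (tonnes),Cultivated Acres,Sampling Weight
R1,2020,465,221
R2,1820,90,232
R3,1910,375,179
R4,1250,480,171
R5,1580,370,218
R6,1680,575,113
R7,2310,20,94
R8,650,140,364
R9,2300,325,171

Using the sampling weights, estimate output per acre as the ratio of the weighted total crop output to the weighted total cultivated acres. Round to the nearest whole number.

5

Σ wᵢ·y = 2020×221 + 1820×232 + 1910×179 + 1250×171 + 1580×218 + 1680×113 + 2310×94 + 650×364 + 2300×171
  = 2805620
Σ wᵢ·x = 465×221 + 90×232 + 375×179 + 480×171 + 370×218 + 575×113 + 20×94 + 140×364 + 325×171
  = 526900
Ratio = 2805620 / 526900 = 5.3247675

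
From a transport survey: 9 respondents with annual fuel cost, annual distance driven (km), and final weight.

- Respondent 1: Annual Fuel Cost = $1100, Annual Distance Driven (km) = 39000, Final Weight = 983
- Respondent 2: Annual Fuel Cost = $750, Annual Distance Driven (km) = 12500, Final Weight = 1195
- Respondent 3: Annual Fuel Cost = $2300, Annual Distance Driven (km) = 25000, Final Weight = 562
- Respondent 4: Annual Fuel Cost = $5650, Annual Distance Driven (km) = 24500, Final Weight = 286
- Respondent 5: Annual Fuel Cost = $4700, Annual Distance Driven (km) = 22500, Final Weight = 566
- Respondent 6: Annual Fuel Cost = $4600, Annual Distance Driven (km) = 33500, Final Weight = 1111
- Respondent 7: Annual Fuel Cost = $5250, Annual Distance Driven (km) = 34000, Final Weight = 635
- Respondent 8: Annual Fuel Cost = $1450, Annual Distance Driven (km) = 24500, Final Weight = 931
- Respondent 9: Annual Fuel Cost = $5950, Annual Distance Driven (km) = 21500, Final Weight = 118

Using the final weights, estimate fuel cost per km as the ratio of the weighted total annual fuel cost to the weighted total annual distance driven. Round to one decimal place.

Σ wᵢ·y = 1100×983 + 750×1195 + 2300×562 + 5650×286 + 4700×566 + 4600×1111 + 5250×635 + 1450×931 + 5950×118
  = 18042650
Σ wᵢ·x = 39000×983 + 12500×1195 + 25000×562 + 24500×286 + 22500×566 + 33500×1111 + 34000×635 + 24500×931 + 21500×118
  = 38337000 + 14937500 + 14050000 + 7007000 + 12735000 + 37218500 + 21590000 + 22809500 + 2537000 = 171221500
Ratio = 18042650 / 171221500 = 0.10537608

0.1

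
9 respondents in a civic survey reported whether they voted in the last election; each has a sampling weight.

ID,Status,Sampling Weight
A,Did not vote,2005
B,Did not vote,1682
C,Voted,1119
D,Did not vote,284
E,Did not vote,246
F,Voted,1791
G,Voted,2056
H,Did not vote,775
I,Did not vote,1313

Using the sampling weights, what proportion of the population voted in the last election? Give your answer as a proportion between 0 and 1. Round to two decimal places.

Sum of weights for 'Voted' = 1119 + 1791 + 2056 = 4966
Total weight = 2005 + 1682 + 1119 + 284 + 246 + 1791 + 2056 + 775 + 1313 = 11271
Weighted proportion = 4966 / 11271 = 0.44059977

0.44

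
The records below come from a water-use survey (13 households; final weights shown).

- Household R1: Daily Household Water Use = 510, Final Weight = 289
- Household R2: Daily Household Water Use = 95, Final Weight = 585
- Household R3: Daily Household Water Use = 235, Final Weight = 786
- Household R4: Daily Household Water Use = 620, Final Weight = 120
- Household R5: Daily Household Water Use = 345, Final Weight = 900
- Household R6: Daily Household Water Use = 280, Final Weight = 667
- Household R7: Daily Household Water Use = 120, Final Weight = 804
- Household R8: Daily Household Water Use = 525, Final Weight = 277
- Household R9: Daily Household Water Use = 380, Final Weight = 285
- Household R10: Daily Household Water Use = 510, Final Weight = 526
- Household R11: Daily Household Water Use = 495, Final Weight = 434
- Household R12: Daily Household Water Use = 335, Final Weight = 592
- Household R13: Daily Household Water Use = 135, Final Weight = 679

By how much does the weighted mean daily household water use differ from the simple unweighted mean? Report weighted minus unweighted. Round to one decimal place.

-52.8

Unweighted sum = 4585
Unweighted mean = 4585 / 13 = 352.69231
Weighted sum = 2082615
Sum of weights = 6944
Weighted mean = 2082615 / 6944 = 299.91575
Difference (weighted minus unweighted) = -52.776553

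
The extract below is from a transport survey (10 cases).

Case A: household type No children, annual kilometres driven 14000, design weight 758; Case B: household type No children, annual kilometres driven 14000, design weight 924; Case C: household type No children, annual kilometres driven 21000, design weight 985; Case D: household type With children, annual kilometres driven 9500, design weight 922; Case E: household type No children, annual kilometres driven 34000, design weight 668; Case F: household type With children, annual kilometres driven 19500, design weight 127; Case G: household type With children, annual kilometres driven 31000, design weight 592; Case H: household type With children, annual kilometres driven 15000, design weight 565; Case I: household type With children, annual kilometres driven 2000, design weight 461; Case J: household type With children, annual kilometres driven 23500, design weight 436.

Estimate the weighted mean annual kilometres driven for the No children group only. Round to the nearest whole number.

20073

No children rows: A, B, C, E
Weighted sum = 14000×758 + 14000×924 + 21000×985 + 34000×668
  = 66945000
Sum of weights = 3335
Weighted mean = 66945000 / 3335 = 20073.463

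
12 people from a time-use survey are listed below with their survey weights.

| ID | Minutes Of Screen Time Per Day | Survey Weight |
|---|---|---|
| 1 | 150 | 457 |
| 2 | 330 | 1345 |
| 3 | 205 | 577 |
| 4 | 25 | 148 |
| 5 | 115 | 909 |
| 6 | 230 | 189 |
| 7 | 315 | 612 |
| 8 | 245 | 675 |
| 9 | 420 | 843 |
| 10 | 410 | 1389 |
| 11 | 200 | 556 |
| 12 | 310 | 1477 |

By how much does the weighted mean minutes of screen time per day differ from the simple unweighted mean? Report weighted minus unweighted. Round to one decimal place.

Unweighted sum = 2955
Unweighted mean = 2955 / 12 = 246.25
Weighted sum = 150×457 + 330×1345 + 205×577 + 25×148 + 115×909 + 230×189 + 315×612 + 245×675 + 420×843 + 410×1389 + 200×556 + 310×1477
  = 68550 + 443850 + 118285 + 3700 + 104535 + 43470 + 192780 + 165375 + 354060 + 569490 + 111200 + 457870 = 2633165
Sum of weights = 457 + 1345 + 577 + 148 + 909 + 189 + 612 + 675 + 843 + 1389 + 556 + 1477 = 9177
Weighted mean = 2633165 / 9177 = 286.93091
Difference (weighted minus unweighted) = 40.680914

40.7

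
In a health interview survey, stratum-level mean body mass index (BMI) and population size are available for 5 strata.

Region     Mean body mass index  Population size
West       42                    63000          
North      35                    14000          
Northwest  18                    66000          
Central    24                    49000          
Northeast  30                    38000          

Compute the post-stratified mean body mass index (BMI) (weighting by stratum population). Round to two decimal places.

28.87

Σ Nₕ·x̄ₕ = 6640000
Σ Nₕ = 63000 + 14000 + 66000 + 49000 + 38000 = 230000
Overall mean = 6640000 / 230000 = 28.869565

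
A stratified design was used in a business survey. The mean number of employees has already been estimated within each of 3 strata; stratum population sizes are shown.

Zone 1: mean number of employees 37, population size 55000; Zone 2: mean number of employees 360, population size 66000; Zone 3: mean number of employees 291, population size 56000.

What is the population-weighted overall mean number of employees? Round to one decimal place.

Σ Nₕ·x̄ₕ = 37×55000 + 360×66000 + 291×56000
  = 2035000 + 23760000 + 16296000 = 42091000
Σ Nₕ = 55000 + 66000 + 56000 = 177000
Overall mean = 42091000 / 177000 = 237.80226

237.8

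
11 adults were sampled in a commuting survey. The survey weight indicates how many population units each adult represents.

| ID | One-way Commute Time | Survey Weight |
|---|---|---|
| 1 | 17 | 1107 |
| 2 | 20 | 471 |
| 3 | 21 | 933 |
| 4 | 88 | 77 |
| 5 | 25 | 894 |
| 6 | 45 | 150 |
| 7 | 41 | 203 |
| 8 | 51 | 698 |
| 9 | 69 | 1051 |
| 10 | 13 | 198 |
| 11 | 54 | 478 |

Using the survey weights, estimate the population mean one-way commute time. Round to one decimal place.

Weighted sum = 17×1107 + 20×471 + 21×933 + 88×77 + 25×894 + 45×150 + 41×203 + 51×698 + 69×1051 + 13×198 + 54×478
  = 228534
Sum of weights = 1107 + 471 + 933 + 77 + 894 + 150 + 203 + 698 + 1051 + 198 + 478 = 6260
Weighted mean = 228534 / 6260 = 36.507029

36.5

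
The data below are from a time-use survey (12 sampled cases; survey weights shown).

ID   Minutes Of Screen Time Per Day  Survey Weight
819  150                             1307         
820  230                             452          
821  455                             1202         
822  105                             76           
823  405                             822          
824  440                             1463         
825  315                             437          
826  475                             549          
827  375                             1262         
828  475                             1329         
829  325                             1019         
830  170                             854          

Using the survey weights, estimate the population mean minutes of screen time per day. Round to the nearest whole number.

354

Weighted sum = 150×1307 + 230×452 + 455×1202 + 105×76 + 405×822 + 440×1463 + 315×437 + 475×549 + 375×1262 + 475×1329 + 325×1019 + 170×854
  = 3810840
Sum of weights = 1307 + 452 + 1202 + 76 + 822 + 1463 + 437 + 549 + 1262 + 1329 + 1019 + 854 = 10772
Weighted mean = 3810840 / 10772 = 353.77274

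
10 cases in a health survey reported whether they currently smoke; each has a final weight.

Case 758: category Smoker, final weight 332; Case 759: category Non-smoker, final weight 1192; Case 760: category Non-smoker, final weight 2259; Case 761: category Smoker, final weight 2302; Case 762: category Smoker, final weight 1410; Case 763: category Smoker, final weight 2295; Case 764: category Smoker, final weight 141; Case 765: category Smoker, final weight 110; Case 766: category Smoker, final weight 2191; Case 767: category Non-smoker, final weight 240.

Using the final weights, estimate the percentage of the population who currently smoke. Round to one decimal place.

70.4

Sum of weights for 'Smoker' = 332 + 2302 + 1410 + 2295 + 141 + 110 + 2191 = 8781
Total weight = 332 + 1192 + 2259 + 2302 + 1410 + 2295 + 141 + 110 + 2191 + 240 = 12472
Weighted proportion = 8781 / 12472 = 0.70405709 → 70.405709%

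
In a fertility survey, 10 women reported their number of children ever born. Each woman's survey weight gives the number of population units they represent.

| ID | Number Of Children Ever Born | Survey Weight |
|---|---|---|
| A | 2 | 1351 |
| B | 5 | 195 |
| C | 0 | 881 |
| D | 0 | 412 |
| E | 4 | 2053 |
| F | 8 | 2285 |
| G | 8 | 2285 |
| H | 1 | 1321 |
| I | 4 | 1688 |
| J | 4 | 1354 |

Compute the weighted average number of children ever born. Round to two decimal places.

4.48

Weighted sum = 2×1351 + 5×195 + 0×881 + 0×412 + 4×2053 + 8×2285 + 8×2285 + 1×1321 + 4×1688 + 4×1354
  = 61938
Sum of weights = 1351 + 195 + 881 + 412 + 2053 + 2285 + 2285 + 1321 + 1688 + 1354 = 13825
Weighted mean = 61938 / 13825 = 4.4801447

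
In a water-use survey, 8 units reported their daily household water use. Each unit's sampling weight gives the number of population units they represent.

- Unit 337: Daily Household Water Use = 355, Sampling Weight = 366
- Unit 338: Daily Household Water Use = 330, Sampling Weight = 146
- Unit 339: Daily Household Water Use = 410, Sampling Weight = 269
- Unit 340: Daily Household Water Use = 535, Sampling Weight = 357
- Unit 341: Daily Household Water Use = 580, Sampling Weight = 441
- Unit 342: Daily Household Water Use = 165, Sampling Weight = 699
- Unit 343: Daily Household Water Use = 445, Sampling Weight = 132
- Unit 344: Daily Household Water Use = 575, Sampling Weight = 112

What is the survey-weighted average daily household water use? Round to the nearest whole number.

Weighted sum = 355×366 + 330×146 + 410×269 + 535×357 + 580×441 + 165×699 + 445×132 + 575×112
  = 129930 + 48180 + 110290 + 190995 + 255780 + 115335 + 58740 + 64400 = 973650
Sum of weights = 366 + 146 + 269 + 357 + 441 + 699 + 132 + 112 = 2522
Weighted mean = 973650 / 2522 = 386.06265

386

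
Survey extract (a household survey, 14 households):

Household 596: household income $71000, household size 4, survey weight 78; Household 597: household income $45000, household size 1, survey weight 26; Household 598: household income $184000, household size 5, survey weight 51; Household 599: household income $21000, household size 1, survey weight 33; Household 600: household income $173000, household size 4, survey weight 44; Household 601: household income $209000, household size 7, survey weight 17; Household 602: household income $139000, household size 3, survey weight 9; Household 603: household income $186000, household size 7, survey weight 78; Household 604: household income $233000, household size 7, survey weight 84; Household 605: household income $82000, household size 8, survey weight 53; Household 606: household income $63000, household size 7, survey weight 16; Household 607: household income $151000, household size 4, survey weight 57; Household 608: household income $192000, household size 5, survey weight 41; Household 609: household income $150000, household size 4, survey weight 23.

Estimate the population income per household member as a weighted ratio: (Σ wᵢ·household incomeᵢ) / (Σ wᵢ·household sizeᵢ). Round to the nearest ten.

28180

Σ wᵢ·y = 88564000
Σ wᵢ·x = 3143
Ratio = 88564000 / 3143 = 28178.174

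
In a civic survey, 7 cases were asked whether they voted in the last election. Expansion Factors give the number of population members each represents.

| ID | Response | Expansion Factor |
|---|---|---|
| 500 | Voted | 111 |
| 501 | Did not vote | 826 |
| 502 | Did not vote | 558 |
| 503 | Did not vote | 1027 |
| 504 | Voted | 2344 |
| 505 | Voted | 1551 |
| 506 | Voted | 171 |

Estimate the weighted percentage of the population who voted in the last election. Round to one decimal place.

63.4

Sum of weights for 'Voted' = 111 + 2344 + 1551 + 171 = 4177
Total weight = 111 + 826 + 558 + 1027 + 2344 + 1551 + 171 = 6588
Weighted proportion = 4177 / 6588 = 0.63403157 → 63.403157%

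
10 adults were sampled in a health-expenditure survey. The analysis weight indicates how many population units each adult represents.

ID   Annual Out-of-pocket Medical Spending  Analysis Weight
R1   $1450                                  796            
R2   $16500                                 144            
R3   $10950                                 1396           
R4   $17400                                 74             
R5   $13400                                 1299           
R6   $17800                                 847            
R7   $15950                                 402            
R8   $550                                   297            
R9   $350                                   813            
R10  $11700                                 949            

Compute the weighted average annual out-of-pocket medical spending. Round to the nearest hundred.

Weighted sum = 1450×796 + 16500×144 + 10950×1396 + 17400×74 + 13400×1299 + 17800×847 + 15950×402 + 550×297 + 350×813 + 11700×949
  = 1154200 + 2376000 + 15286200 + 1287600 + 17406600 + 15076600 + 6411900 + 163350 + 284550 + 11103300 = 70550300
Sum of weights = 796 + 144 + 1396 + 74 + 1299 + 847 + 402 + 297 + 813 + 949 = 7017
Weighted mean = 70550300 / 7017 = 10054.197

10100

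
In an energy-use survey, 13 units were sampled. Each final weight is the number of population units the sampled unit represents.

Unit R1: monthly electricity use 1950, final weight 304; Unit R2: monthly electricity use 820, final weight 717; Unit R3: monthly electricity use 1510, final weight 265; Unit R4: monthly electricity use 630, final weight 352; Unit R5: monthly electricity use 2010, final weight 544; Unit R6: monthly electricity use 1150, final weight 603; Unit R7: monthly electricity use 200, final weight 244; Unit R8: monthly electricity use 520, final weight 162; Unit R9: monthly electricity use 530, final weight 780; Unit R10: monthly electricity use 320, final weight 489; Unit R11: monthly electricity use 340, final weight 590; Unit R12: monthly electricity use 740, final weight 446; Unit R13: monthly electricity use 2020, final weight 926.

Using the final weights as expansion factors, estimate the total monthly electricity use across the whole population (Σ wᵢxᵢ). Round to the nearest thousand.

6694000

Weighted total = 6693620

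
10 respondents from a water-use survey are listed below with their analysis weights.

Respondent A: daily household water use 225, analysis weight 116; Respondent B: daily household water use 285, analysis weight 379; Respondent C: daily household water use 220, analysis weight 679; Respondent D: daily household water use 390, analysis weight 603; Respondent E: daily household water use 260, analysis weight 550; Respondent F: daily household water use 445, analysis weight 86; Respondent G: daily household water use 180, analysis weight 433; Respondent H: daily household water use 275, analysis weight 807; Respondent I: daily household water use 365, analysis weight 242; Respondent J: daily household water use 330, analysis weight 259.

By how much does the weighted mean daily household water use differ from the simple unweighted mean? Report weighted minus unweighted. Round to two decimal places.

-14.98

Unweighted sum = 225 + 285 + 220 + 390 + 260 + 445 + 180 + 275 + 365 + 330 = 2975
Unweighted mean = 2975 / 10 = 297.5
Weighted sum = 225×116 + 285×379 + 220×679 + 390×603 + 260×550 + 445×86 + 180×433 + 275×807 + 365×242 + 330×259
  = 26100 + 108015 + 149380 + 235170 + 143000 + 38270 + 77940 + 221925 + 88330 + 85470 = 1173600
Sum of weights = 116 + 379 + 679 + 603 + 550 + 86 + 433 + 807 + 242 + 259 = 4154
Weighted mean = 1173600 / 4154 = 282.52287
Difference (weighted minus unweighted) = -14.97713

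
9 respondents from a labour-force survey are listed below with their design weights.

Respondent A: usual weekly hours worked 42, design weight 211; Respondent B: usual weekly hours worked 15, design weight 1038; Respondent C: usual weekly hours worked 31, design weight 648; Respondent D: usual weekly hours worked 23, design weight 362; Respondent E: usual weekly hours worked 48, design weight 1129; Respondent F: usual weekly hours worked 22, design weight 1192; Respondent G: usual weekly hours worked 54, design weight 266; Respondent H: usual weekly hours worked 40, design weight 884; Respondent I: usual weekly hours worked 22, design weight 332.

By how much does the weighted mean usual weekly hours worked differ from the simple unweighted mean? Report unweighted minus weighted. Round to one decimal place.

1.6

Unweighted sum = 42 + 15 + 31 + 23 + 48 + 22 + 54 + 40 + 22 = 297
Unweighted mean = 297 / 9 = 33
Weighted sum = 42×211 + 15×1038 + 31×648 + 23×362 + 48×1129 + 22×1192 + 54×266 + 40×884 + 22×332
  = 8862 + 15570 + 20088 + 8326 + 54192 + 26224 + 14364 + 35360 + 7304 = 190290
Sum of weights = 211 + 1038 + 648 + 362 + 1129 + 1192 + 266 + 884 + 332 = 6062
Weighted mean = 190290 / 6062 = 31.39063
Difference (unweighted minus weighted) = 1.6093698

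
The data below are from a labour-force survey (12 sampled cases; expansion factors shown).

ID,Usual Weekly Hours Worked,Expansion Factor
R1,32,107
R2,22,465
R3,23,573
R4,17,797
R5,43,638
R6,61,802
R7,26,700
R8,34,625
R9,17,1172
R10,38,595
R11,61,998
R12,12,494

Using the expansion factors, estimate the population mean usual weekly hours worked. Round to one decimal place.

Weighted sum = 32×107 + 22×465 + 23×573 + 17×797 + 43×638 + 61×802 + 26×700 + 34×625 + 17×1172 + 38×595 + 61×998 + 12×494
  = 265528
Sum of weights = 7966
Weighted mean = 265528 / 7966 = 33.332664

33.3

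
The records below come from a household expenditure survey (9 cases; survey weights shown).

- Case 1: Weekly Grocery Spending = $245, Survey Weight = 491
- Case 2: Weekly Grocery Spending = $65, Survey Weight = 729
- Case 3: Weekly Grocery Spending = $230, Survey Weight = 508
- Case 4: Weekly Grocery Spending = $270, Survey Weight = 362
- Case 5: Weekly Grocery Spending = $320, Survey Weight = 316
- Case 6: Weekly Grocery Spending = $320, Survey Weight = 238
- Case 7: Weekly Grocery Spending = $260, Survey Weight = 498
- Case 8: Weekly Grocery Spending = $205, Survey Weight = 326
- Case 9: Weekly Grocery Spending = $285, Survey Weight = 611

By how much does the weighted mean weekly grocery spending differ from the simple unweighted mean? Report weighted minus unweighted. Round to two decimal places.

-16.45

Unweighted sum = 245 + 65 + 230 + 270 + 320 + 320 + 260 + 205 + 285 = 2200
Unweighted mean = 2200 / 9 = 244.44444
Weighted sum = 245×491 + 65×729 + 230×508 + 270×362 + 320×316 + 320×238 + 260×498 + 205×326 + 285×611
  = 120295 + 47385 + 116840 + 97740 + 101120 + 76160 + 129480 + 66830 + 174135 = 929985
Sum of weights = 491 + 729 + 508 + 362 + 316 + 238 + 498 + 326 + 611 = 4079
Weighted mean = 929985 / 4079 = 227.99338
Difference (weighted minus unweighted) = -16.451064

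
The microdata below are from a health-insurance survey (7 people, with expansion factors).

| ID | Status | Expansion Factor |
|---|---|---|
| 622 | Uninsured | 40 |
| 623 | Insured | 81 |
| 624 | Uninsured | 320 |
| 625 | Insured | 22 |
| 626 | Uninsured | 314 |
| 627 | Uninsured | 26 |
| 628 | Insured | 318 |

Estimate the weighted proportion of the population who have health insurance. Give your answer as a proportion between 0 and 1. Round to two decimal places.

Sum of weights for 'Insured' = 81 + 22 + 318 = 421
Total weight = 1121
Weighted proportion = 421 / 1121 = 0.37555754

0.38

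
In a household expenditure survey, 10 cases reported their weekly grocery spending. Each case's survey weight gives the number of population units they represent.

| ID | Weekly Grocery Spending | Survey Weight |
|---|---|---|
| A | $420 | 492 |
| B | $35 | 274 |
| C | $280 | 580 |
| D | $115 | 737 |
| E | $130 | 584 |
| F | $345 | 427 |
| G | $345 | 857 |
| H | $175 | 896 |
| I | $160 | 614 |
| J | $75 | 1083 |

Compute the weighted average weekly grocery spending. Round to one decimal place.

201.5

Weighted sum = 420×492 + 35×274 + 280×580 + 115×737 + 130×584 + 345×427 + 345×857 + 175×896 + 160×614 + 75×1083
  = 1318550
Sum of weights = 492 + 274 + 580 + 737 + 584 + 427 + 857 + 896 + 614 + 1083 = 6544
Weighted mean = 1318550 / 6544 = 201.48991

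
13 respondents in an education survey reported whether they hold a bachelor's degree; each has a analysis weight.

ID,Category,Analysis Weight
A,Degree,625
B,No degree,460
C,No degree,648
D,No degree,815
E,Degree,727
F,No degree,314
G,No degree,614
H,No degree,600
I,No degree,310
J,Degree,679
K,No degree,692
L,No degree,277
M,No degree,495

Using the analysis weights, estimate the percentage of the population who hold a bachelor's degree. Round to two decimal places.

27.99

Sum of weights for 'Degree' = 625 + 727 + 679 = 2031
Total weight = 7256
Weighted proportion = 2031 / 7256 = 0.27990628 → 27.990628%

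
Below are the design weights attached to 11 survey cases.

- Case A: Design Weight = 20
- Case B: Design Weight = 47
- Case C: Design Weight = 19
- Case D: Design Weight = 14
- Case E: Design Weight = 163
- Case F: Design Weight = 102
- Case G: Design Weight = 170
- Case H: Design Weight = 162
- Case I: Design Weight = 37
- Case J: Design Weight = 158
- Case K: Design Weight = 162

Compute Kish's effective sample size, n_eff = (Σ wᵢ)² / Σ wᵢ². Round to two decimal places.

Σ wᵢ = 20 + 47 + 19 + 14 + 163 + 102 + 170 + 162 + 37 + 158 + 162 = 1054
Σ wᵢ² = 147860
n_eff = 1054² / 147860 = 1110916 / 147860 = 7.5132964

7.51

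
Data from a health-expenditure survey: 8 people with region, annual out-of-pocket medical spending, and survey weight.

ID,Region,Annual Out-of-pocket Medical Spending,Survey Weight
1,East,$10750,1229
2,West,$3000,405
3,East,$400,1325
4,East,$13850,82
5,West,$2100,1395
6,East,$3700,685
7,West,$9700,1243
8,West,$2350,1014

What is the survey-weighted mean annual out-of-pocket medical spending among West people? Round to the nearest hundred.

West rows: 2, 5, 7, 8
Weighted sum = 3000×405 + 2100×1395 + 9700×1243 + 2350×1014
  = 18584500
Sum of weights = 4057
Weighted mean = 18584500 / 4057 = 4580.8479

4600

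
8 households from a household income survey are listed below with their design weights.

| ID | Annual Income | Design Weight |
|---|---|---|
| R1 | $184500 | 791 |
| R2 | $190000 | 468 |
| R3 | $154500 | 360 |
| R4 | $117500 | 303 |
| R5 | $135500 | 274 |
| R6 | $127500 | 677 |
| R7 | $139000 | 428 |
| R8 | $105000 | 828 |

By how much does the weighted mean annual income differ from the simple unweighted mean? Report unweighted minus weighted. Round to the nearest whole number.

-147

Unweighted sum = 184500 + 190000 + 154500 + 117500 + 135500 + 127500 + 139000 + 105000 = 1153500
Unweighted mean = 1153500 / 8 = 144187.5
Weighted sum = 184500×791 + 190000×468 + 154500×360 + 117500×303 + 135500×274 + 127500×677 + 139000×428 + 105000×828
  = 595958500
Sum of weights = 791 + 468 + 360 + 303 + 274 + 677 + 428 + 828 = 4129
Weighted mean = 595958500 / 4129 = 144334.83
Difference (unweighted minus weighted) = -147.32683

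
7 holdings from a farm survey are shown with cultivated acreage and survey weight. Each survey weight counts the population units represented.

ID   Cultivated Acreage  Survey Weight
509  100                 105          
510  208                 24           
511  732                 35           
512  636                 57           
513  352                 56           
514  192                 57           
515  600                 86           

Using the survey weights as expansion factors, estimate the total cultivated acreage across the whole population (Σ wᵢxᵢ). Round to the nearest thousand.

160000

Weighted total = 100×105 + 208×24 + 732×35 + 636×57 + 352×56 + 192×57 + 600×86
  = 10500 + 4992 + 25620 + 36252 + 19712 + 10944 + 51600 = 159620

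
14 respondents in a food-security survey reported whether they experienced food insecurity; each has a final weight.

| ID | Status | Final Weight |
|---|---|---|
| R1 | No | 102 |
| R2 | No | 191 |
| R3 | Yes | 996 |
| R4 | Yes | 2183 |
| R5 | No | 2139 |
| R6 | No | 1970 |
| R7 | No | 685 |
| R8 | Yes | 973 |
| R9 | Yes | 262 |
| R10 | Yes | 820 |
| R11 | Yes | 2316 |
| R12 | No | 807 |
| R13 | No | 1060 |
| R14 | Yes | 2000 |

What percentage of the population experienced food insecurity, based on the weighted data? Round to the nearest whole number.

Sum of weights for 'Yes' = 996 + 2183 + 973 + 262 + 820 + 2316 + 2000 = 9550
Total weight = 16504
Weighted proportion = 9550 / 16504 = 0.5786476 → 57.86476%

58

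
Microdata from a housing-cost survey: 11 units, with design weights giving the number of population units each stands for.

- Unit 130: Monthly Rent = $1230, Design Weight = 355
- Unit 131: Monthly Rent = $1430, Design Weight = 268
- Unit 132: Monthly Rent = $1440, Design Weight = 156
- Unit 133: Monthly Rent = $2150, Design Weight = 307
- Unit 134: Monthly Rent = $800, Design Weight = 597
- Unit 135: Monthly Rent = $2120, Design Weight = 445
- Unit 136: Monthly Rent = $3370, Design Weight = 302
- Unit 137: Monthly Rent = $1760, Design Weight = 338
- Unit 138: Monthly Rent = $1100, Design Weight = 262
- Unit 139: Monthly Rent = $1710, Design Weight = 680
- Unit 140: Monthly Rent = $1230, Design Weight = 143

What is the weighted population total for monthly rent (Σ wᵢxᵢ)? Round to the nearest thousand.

6365000

Weighted total = 1230×355 + 1430×268 + 1440×156 + 2150×307 + 800×597 + 2120×445 + 3370×302 + 1760×338 + 1100×262 + 1710×680 + 1230×143
  = 436650 + 383240 + 224640 + 660050 + 477600 + 943400 + 1017740 + 594880 + 288200 + 1162800 + 175890 = 6365090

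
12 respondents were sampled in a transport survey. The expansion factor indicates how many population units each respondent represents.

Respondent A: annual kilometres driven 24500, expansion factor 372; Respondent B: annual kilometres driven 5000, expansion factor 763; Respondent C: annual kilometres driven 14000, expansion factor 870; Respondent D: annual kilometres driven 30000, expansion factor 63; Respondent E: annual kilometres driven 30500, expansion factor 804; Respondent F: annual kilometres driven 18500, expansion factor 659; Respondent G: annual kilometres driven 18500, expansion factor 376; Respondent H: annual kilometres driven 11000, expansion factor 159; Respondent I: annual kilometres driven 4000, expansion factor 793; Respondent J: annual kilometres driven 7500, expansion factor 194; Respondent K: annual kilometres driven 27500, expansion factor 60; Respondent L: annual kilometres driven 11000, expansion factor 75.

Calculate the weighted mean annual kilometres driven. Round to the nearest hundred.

Weighted sum = 24500×372 + 5000×763 + 14000×870 + 30000×63 + 30500×804 + 18500×659 + 18500×376 + 11000×159 + 4000×793 + 7500×194 + 27500×60 + 11000×75
  = 9114000 + 3815000 + 12180000 + 1890000 + 24522000 + 12191500 + 6956000 + 1749000 + 3172000 + 1455000 + 1650000 + 825000 = 79519500
Sum of weights = 372 + 763 + 870 + 63 + 804 + 659 + 376 + 159 + 793 + 194 + 60 + 75 = 5188
Weighted mean = 79519500 / 5188 = 15327.583

15300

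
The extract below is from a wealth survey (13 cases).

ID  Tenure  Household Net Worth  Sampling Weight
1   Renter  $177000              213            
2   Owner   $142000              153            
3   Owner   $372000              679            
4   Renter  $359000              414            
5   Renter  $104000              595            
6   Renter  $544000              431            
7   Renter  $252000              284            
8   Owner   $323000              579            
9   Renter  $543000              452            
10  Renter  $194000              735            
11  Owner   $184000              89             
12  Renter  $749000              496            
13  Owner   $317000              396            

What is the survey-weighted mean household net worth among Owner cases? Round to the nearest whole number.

Owner rows: 2, 3, 8, 11, 13
Weighted sum = 603239000
Sum of weights = 153 + 679 + 579 + 89 + 396 = 1896
Weighted mean = 603239000 / 1896 = 318164.03

318164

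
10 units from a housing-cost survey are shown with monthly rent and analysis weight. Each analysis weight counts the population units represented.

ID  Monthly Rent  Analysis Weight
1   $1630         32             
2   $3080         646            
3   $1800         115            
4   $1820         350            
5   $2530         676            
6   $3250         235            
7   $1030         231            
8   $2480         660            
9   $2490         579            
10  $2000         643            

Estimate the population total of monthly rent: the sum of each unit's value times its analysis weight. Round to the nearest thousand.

Weighted total = 1630×32 + 3080×646 + 1800×115 + 1820×350 + 2530×676 + 3250×235 + 1030×231 + 2480×660 + 2490×579 + 2000×643
  = 9962310

9962000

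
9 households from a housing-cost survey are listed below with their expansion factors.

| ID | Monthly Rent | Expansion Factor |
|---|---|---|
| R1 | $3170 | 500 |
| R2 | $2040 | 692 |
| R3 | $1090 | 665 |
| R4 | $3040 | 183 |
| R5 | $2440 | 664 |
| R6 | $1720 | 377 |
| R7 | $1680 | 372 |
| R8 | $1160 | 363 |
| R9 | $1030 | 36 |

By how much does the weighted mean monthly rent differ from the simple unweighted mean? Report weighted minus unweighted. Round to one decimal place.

Unweighted sum = 3170 + 2040 + 1090 + 3040 + 2440 + 1720 + 1680 + 1160 + 1030 = 17370
Unweighted mean = 17370 / 9 = 1930
Weighted sum = 3170×500 + 2040×692 + 1090×665 + 3040×183 + 2440×664 + 1720×377 + 1680×372 + 1160×363 + 1030×36
  = 7629570
Sum of weights = 500 + 692 + 665 + 183 + 664 + 377 + 372 + 363 + 36 = 3852
Weighted mean = 7629570 / 3852 = 1980.6776
Difference (weighted minus unweighted) = 50.67757

50.7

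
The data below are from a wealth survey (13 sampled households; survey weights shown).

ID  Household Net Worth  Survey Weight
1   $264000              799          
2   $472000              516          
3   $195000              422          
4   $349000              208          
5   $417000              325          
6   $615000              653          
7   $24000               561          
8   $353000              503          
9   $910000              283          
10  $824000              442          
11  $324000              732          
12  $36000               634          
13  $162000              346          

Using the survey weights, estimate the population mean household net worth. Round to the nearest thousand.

354000

Weighted sum = 2275295000
Sum of weights = 6424
Weighted mean = 2275295000 / 6424 = 354186.64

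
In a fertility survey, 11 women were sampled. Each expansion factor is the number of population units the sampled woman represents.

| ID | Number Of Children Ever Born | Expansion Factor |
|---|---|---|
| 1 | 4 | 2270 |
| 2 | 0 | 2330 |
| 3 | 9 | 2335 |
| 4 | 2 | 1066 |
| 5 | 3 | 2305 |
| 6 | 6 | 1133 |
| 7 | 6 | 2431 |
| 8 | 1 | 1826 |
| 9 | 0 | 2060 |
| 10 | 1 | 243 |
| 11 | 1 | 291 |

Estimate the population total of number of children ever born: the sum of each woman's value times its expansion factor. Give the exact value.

62886

Weighted total = 4×2270 + 0×2330 + 9×2335 + 2×1066 + 3×2305 + 6×1133 + 6×2431 + 1×1826 + 0×2060 + 1×243 + 1×291
  = 62886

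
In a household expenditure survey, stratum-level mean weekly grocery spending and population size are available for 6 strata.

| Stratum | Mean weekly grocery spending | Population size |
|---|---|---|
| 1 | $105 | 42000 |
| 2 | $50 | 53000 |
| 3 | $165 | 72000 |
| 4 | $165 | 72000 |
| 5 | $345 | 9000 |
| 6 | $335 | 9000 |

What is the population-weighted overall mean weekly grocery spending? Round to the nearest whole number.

Σ Nₕ·x̄ₕ = 105×42000 + 50×53000 + 165×72000 + 165×72000 + 345×9000 + 335×9000
  = 4410000 + 2650000 + 11880000 + 11880000 + 3105000 + 3015000 = 36940000
Σ Nₕ = 42000 + 53000 + 72000 + 72000 + 9000 + 9000 = 257000
Overall mean = 36940000 / 257000 = 143.73541

144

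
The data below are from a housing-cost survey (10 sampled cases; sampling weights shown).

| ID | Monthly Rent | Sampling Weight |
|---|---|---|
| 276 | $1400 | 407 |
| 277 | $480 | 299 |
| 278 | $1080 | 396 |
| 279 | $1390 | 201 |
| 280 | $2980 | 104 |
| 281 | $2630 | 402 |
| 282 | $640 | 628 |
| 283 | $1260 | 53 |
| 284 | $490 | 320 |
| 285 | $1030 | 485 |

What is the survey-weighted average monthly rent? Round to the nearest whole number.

Weighted sum = 1400×407 + 480×299 + 1080×396 + 1390×201 + 2980×104 + 2630×402 + 640×628 + 1260×53 + 490×320 + 1030×485
  = 3912620
Sum of weights = 407 + 299 + 396 + 201 + 104 + 402 + 628 + 53 + 320 + 485 = 3295
Weighted mean = 3912620 / 3295 = 1187.4416

1187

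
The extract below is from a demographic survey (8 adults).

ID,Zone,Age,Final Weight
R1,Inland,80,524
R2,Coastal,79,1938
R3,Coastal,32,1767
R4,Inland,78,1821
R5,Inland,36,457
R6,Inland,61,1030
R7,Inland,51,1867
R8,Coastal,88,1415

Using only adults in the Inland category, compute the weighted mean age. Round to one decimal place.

Inland rows: R1, R4, R5, R6, R7
Weighted sum = 80×524 + 78×1821 + 36×457 + 61×1030 + 51×1867
  = 41920 + 142038 + 16452 + 62830 + 95217 = 358457
Sum of weights = 524 + 1821 + 457 + 1030 + 1867 = 5699
Weighted mean = 358457 / 5699 = 62.898228

62.9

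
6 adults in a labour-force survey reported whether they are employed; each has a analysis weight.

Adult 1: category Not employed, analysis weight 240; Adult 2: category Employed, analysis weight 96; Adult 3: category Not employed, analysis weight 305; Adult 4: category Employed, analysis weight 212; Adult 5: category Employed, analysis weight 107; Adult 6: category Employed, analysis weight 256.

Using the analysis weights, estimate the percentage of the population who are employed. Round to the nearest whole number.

Sum of weights for 'Employed' = 96 + 212 + 107 + 256 = 671
Total weight = 240 + 96 + 305 + 212 + 107 + 256 = 1216
Weighted proportion = 671 / 1216 = 0.55180921 → 55.180921%

55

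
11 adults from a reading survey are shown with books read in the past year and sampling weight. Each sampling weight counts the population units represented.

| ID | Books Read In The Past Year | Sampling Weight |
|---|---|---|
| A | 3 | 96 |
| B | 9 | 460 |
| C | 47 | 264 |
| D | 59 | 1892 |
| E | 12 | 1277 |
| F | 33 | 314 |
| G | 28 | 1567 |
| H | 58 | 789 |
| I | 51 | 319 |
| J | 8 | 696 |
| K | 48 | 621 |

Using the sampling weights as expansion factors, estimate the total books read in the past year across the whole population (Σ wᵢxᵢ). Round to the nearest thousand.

Weighted total = 3×96 + 9×460 + 47×264 + 59×1892 + 12×1277 + 33×314 + 28×1567 + 58×789 + 51×319 + 8×696 + 48×621
  = 295433

295000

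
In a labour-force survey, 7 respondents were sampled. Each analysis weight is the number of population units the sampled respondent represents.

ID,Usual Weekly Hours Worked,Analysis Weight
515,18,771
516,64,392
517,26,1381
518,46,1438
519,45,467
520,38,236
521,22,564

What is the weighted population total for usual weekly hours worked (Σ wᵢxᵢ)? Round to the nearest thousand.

Weighted total = 18×771 + 64×392 + 26×1381 + 46×1438 + 45×467 + 38×236 + 22×564
  = 13878 + 25088 + 35906 + 66148 + 21015 + 8968 + 12408 = 183411

183000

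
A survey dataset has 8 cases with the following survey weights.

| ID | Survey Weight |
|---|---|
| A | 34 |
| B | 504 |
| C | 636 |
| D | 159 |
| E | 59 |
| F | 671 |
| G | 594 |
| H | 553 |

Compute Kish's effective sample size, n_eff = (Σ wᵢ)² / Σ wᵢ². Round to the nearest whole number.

6

Σ wᵢ = 34 + 504 + 636 + 159 + 59 + 671 + 594 + 553 = 3210
Σ wᵢ² = 1156 + 254016 + 404496 + 25281 + 3481 + 450241 + 352836 + 305809 = 1797316
n_eff = 3210² / 1797316 = 10304100 / 1797316 = 5.7330486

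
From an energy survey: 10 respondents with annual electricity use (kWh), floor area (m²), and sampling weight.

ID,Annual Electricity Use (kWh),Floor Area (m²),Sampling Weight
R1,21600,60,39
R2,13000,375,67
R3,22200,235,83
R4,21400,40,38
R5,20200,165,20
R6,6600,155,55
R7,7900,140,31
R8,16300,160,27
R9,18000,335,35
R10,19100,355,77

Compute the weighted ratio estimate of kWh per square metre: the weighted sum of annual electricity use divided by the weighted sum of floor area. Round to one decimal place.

73.3

Σ wᵢ·y = 21600×39 + 13000×67 + 22200×83 + 21400×38 + 20200×20 + 6600×55 + 7900×31 + 16300×27 + 18000×35 + 19100×77
  = 7921900
Σ wᵢ·x = 60×39 + 375×67 + 235×83 + 40×38 + 165×20 + 155×55 + 140×31 + 160×27 + 335×35 + 355×77
  = 2340 + 25125 + 19505 + 1520 + 3300 + 8525 + 4340 + 4320 + 11725 + 27335 = 108035
Ratio = 7921900 / 108035 = 73.327162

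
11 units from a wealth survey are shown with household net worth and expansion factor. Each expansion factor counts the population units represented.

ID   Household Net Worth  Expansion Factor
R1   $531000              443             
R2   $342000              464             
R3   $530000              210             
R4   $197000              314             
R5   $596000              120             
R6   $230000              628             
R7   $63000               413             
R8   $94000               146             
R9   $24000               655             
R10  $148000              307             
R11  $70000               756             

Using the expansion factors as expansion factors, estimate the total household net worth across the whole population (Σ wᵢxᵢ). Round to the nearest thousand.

936858000

Weighted total = 531000×443 + 342000×464 + 530000×210 + 197000×314 + 596000×120 + 230000×628 + 63000×413 + 94000×146 + 24000×655 + 148000×307 + 70000×756
  = 235233000 + 158688000 + 111300000 + 61858000 + 71520000 + 144440000 + 26019000 + 13724000 + 15720000 + 45436000 + 52920000 = 936858000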